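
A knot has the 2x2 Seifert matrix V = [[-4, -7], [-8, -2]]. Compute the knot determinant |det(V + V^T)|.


Step 1: Form V + V^T where V = [[-4, -7], [-8, -2]]
  V^T = [[-4, -8], [-7, -2]]
  V + V^T = [[-8, -15], [-15, -4]]
Step 2: det(V + V^T) = (-8)*(-4) - (-15)*(-15)
  = 32 - 225 = -193
Step 3: Knot determinant = |det(V + V^T)| = |-193| = 193

193


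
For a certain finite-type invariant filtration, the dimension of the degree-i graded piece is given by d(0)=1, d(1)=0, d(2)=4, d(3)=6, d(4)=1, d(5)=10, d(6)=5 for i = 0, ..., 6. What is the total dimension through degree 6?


Total dimension = d(0) + d(1) + ... + d(6)
= 1 + 0 + 4 + 6 + 1 + 10 + 5
= 27

27


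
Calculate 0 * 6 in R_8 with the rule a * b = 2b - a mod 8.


0 * 6 = 2*6 - 0 mod 8
= 12 - 0 mod 8
= 12 mod 8 = 4

4


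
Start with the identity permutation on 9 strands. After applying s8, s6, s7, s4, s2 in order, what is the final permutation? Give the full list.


Starting with identity [1, 2, 3, 4, 5, 6, 7, 8, 9].
Apply generators in sequence:
  After s8: [1, 2, 3, 4, 5, 6, 7, 9, 8]
  After s6: [1, 2, 3, 4, 5, 7, 6, 9, 8]
  After s7: [1, 2, 3, 4, 5, 7, 9, 6, 8]
  After s4: [1, 2, 3, 5, 4, 7, 9, 6, 8]
  After s2: [1, 3, 2, 5, 4, 7, 9, 6, 8]
Final permutation: [1, 3, 2, 5, 4, 7, 9, 6, 8]

[1, 3, 2, 5, 4, 7, 9, 6, 8]


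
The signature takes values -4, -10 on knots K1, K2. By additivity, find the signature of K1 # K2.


The signature is additive under connected sum.
signature(K1 # K2) = (-4) + (-10)
= -14

-14


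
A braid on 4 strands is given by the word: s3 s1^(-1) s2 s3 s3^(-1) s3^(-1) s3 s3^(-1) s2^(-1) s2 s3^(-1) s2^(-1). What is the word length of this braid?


The word length counts the number of generators (including inverses).
Listing each generator: s3, s1^(-1), s2, s3, s3^(-1), s3^(-1), s3, s3^(-1), s2^(-1), s2, s3^(-1), s2^(-1)
There are 12 generators in this braid word.

12


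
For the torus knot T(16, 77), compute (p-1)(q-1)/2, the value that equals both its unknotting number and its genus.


For a torus knot T(p,q), both the unknotting number and genus equal (p-1)(q-1)/2.
= (16-1)(77-1)/2
= 15*76/2
= 1140/2 = 570

570


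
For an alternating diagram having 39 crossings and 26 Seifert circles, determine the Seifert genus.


For alternating knots, g = (c - s + 1)/2.
= (39 - 26 + 1)/2
= 14/2 = 7

7


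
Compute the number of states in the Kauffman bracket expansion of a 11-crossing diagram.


Each crossing contributes 2 choices (A-smoothing or B-smoothing).
Total states = 2^11 = 2048

2048


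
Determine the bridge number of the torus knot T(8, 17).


The bridge number of T(p,q) is min(p,q).
min(8, 17) = 8

8


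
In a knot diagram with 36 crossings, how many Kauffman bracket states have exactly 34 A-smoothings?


We choose which 34 of 36 crossings get A-smoothings.
C(36, 34) = 36! / (34! * 2!)
= 630

630


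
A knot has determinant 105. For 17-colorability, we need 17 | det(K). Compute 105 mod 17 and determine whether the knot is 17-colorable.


Step 1: A knot is p-colorable if and only if p divides its determinant.
Step 2: Compute 105 mod 17.
105 = 6 * 17 + 3
Step 3: 105 mod 17 = 3
Step 4: The knot is 17-colorable: no

3


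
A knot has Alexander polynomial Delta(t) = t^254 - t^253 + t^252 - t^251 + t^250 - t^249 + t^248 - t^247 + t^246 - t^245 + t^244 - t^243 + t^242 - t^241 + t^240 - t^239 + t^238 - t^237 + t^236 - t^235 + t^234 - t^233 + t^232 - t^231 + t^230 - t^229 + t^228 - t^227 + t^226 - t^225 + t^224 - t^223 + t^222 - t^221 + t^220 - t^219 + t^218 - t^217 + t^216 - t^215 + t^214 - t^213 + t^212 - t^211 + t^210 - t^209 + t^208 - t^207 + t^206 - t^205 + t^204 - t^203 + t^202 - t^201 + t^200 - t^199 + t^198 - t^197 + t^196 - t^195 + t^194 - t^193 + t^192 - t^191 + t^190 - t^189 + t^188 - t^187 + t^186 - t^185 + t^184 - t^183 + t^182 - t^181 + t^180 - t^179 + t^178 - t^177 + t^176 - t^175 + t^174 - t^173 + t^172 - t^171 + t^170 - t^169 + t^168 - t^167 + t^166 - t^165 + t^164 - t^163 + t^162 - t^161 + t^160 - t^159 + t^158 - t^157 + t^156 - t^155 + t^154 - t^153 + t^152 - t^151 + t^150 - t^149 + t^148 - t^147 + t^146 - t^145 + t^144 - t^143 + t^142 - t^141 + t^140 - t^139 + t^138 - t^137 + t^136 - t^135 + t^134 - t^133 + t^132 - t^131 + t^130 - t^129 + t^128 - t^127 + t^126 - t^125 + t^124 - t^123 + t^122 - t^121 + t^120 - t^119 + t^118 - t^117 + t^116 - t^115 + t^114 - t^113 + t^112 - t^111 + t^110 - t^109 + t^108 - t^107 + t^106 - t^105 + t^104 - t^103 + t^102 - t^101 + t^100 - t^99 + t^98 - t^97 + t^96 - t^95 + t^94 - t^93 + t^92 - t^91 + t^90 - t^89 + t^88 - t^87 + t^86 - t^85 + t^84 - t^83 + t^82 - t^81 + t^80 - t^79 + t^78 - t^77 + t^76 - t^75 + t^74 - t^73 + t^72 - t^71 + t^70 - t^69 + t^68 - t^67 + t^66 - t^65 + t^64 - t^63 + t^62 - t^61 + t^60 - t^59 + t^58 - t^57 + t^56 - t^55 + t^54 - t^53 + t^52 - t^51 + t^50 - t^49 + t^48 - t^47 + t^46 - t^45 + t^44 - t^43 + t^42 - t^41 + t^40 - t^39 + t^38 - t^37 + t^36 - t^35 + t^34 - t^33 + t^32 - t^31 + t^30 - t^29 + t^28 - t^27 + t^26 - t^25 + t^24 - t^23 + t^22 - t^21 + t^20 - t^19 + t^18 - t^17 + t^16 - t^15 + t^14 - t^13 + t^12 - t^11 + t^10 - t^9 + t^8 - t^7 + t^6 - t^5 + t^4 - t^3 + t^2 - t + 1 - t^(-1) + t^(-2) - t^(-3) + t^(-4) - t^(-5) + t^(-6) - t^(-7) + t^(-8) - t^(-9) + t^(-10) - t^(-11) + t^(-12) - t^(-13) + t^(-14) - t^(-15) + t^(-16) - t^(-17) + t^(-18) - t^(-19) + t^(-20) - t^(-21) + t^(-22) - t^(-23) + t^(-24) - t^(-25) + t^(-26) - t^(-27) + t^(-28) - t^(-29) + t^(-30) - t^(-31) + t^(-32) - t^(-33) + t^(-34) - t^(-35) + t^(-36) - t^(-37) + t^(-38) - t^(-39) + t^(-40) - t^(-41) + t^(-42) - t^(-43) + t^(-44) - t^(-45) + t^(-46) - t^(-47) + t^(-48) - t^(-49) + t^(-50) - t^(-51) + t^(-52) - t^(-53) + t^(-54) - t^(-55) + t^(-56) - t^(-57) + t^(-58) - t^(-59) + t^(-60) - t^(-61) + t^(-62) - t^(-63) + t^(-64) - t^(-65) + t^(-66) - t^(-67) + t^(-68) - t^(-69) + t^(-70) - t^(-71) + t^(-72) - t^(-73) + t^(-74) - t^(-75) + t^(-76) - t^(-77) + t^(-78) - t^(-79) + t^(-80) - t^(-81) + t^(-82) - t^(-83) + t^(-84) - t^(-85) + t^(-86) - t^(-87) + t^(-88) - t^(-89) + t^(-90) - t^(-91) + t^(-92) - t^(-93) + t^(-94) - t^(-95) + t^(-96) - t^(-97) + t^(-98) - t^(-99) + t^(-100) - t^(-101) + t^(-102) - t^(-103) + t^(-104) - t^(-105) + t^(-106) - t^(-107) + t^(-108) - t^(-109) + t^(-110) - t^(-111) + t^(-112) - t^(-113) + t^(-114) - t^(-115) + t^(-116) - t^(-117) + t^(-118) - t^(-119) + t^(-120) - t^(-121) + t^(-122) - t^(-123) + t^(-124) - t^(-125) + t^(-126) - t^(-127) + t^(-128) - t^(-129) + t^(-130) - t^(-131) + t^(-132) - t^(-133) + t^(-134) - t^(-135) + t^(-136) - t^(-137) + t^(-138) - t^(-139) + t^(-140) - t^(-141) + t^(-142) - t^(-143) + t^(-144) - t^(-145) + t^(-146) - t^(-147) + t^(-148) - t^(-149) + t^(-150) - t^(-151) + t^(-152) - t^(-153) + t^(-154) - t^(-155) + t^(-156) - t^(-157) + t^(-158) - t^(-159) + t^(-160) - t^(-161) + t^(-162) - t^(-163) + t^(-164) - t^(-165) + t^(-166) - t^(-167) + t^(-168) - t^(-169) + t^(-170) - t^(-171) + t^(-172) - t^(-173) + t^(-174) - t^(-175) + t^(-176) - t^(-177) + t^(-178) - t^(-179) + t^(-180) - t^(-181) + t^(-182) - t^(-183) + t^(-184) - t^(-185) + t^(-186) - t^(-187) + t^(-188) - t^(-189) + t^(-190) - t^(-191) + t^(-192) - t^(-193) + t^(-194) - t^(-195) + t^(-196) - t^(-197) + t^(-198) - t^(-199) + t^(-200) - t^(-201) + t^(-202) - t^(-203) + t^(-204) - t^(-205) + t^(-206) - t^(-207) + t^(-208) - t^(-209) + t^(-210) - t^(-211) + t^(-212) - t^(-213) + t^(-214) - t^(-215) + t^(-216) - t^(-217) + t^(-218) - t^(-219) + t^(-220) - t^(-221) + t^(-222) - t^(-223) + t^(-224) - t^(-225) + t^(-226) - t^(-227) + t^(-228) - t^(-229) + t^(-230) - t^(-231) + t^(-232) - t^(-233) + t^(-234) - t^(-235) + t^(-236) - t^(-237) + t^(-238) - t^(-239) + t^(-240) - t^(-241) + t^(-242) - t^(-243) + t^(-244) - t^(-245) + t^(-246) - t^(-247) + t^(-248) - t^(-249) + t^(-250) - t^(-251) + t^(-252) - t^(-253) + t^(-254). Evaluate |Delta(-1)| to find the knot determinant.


Step 1: The polynomial has 509 terms with alternating signs, exponents from 254 down to -254.
Step 2: Substitute t = -1. The i-th term has coefficient (-1)^i and exponent (m-i),
  so its value is (-1)^i * (-1)^(m-i) = (-1)^m = 1 for every i.
Step 3: All 509 terms equal 1, so Delta(-1) = 509 * (1) = 509
Step 4: |Delta(-1)| = 509

509


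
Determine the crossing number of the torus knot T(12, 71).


For a torus knot T(p, q) with gcd(p,q)=1,
the crossing number is min(p*(q-1), q*(p-1)).
p*(q-1) = 12*70 = 840
q*(p-1) = 71*11 = 781
min(840, 781) = 781

781


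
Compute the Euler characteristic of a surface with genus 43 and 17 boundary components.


chi = 2 - 2g - b
= 2 - 2*43 - 17
= 2 - 86 - 17 = -101

-101


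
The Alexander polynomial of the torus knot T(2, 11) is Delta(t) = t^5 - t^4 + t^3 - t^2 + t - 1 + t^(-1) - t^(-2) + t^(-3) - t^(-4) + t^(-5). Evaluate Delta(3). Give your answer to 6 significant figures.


Substituting t = 3 into Delta(t) = t^5 - t^4 + t^3 - t^2 + t - 1 + t^(-1) - t^(-2) + t^(-3) - t^(-4) + t^(-5):
Term values: (243) + (-81) + (27) + (-9) + (3) + (-1) + (0.333333) + (-0.111111) + (0.037037) + (-0.0123457) + (0.00411523)
Sum = 182.2510288
Rounded to 6 significant figures: 182.251

182.251


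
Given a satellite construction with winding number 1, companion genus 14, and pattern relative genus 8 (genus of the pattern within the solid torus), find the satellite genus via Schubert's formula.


Schubert: g(satellite) = g_rel(pattern) + |winding| * g(companion),
where g_rel(pattern) is the genus of the pattern relative to the solid torus.
= 8 + 1 * 14
= 8 + 14 = 22

22


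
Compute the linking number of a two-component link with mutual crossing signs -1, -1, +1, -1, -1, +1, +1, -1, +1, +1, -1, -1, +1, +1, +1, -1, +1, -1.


Step 1: Count positive crossings: 9
Step 2: Count negative crossings: 9
Step 3: Sum of signs = 9 - 9 = 0
Step 4: Linking number = sum/2 = 0/2 = 0

0


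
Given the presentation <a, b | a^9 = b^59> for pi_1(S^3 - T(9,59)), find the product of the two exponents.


The relation is a^9 = b^59.
Product of exponents = 9 * 59
= 531

531


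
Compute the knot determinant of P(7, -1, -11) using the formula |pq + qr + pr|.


Step 1: Compute pq + qr + pr.
pq = 7*(-1) = -7
qr = (-1)*(-11) = 11
pr = 7*(-11) = -77
pq + qr + pr = -7 + 11 + (-77) = -73
Step 2: Take absolute value.
det(P(7,-1,-11)) = |-73| = 73

73


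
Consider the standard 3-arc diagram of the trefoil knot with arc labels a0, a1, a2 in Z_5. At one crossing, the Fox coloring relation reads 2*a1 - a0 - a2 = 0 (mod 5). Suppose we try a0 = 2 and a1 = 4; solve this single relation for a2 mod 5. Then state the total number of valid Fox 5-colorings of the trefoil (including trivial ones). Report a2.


Step 1: Apply the given crossing relation 2*a1 - a0 - a2 = 0 (mod 5).
  a2 = 2*a1 - a0 mod 5
  a2 = 2*4 - 2 mod 5
  a2 = 8 - 2 mod 5
  a2 = 6 mod 5 = 1
Step 2: The trefoil has determinant 3.
  Number of Fox p-colorings (p prime) is p^2 if p = 3, else p.
  Since 5 does not divide 3, only trivial (constant) colorings exist.
  (So the trial a0 = 2, a1 = 4 with a0 != a1 does NOT extend to a valid coloring of the whole trefoil: the other two crossing relations require 3*(a1 - a0) = 0 (mod 5), which fails.)
  Total colorings = 5
Step 3: a2 = 1, total Fox 5-colorings = 5

1


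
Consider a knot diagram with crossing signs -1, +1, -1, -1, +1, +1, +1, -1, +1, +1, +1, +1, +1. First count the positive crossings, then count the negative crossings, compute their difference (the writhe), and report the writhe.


Step 1: Count positive crossings (+1).
Positive crossings: 9
Step 2: Count negative crossings (-1).
Negative crossings: 4
Step 3: Writhe = (positive) - (negative)
w = 9 - 4 = 5
Step 4: |w| = 5, and w is positive

5


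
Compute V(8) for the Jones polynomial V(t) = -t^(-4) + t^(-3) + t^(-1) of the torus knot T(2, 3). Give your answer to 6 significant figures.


Substituting t = 8 into V(t) = -t^(-4) + t^(-3) + t^(-1):
  (-)t^(-4) = -0.000244141
  (+)t^(-3) = 0.00195312
  (+)t^(-1) = 0.125
Sum = (-0.000244141) + (0.00195312) + (0.125)
= 0.1267089844
Rounded to 6 significant figures: 0.126709

0.126709


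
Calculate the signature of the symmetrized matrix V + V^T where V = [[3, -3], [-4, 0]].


Step 1: V + V^T = [[6, -7], [-7, 0]]
Step 2: trace = 6, det = -49
Step 3: Discriminant = 6^2 - 4*(-49) = 232
Step 4: Eigenvalues: 10.6158, -4.61577
Step 5: Signature = (# positive eigenvalues) - (# negative eigenvalues) = 0

0


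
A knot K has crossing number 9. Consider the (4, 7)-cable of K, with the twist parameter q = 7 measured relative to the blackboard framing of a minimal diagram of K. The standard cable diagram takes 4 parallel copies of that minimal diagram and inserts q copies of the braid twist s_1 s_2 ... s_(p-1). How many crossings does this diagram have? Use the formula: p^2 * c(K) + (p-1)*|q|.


Step 1: Each of the c(K) crossings of the companion diagram becomes p*p = p^2 crossings among the p parallel strands, and each of the |q| twists s_1 s_2 ... s_(p-1) adds (p-1) crossings.
  Crossings = p^2 * c(K) + (p-1)*|q|
Step 2: = 4^2 * 9 + (4-1)*7
Step 3: = 16*9 + 3*7
Step 4: = 144 + 21 = 165

165


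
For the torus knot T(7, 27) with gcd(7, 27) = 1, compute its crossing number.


For a torus knot T(p, q) with gcd(p,q)=1,
the crossing number is min(p*(q-1), q*(p-1)).
p*(q-1) = 7*26 = 182
q*(p-1) = 27*6 = 162
min(182, 162) = 162

162


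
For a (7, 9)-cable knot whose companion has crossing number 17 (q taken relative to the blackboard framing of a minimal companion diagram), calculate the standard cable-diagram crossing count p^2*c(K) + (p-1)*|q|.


Step 1: Each of the c(K) crossings of the companion diagram becomes p*p = p^2 crossings among the p parallel strands, and each of the |q| twists s_1 s_2 ... s_(p-1) adds (p-1) crossings.
  Crossings = p^2 * c(K) + (p-1)*|q|
Step 2: = 7^2 * 17 + (7-1)*9
Step 3: = 49*17 + 6*9
Step 4: = 833 + 54 = 887

887


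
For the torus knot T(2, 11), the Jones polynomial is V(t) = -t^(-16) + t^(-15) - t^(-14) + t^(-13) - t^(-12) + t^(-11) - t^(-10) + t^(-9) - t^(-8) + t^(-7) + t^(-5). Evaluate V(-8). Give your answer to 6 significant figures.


Substituting t = -8 into V(t) = -t^(-16) + t^(-15) - t^(-14) + t^(-13) - t^(-12) + t^(-11) - t^(-10) + t^(-9) - t^(-8) + t^(-7) + t^(-5):
  (-)t^(-16) = -3.55271e-15
  (+)t^(-15) = -2.84217e-14
  (-)t^(-14) = -2.27374e-13
  (+)t^(-13) = -1.81899e-12
  (-)t^(-12) = -1.45519e-11
  (+)t^(-11) = -1.16415e-10
  (-)t^(-10) = -9.31323e-10
  (+)t^(-9) = -7.45058e-09
  (-)t^(-8) = -5.96046e-08
  (+)t^(-7) = -4.76837e-07
  (+)t^(-5) = -3.05176e-05
Sum = (-3.55271e-15) + (-2.84217e-14) + (-2.27374e-13) + (-1.81899e-12) + (-1.45519e-11) + (-1.16415e-10) + (-9.31323e-10) + (-7.45058e-09) + (-5.96046e-08) + (-4.76837e-07) + (-3.05176e-05)
= -3.106253488e-05
Rounded to 6 significant figures: -3.10625e-05

-3.10625e-05


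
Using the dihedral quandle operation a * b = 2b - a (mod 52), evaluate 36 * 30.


36 * 30 = 2*30 - 36 mod 52
= 60 - 36 mod 52
= 24 mod 52 = 24

24


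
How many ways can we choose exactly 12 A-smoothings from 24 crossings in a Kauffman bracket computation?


We choose which 12 of 24 crossings get A-smoothings.
C(24, 12) = 24! / (12! * 12!)
= 2704156

2704156


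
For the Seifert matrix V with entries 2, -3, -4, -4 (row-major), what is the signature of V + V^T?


Step 1: V + V^T = [[4, -7], [-7, -8]]
Step 2: trace = -4, det = -81
Step 3: Discriminant = (-4)^2 - 4*(-81) = 340
Step 4: Eigenvalues: 7.21954, -11.2195
Step 5: Signature = (# positive eigenvalues) - (# negative eigenvalues) = 0

0


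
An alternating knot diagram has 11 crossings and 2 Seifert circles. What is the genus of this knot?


For alternating knots, g = (c - s + 1)/2.
= (11 - 2 + 1)/2
= 10/2 = 5

5


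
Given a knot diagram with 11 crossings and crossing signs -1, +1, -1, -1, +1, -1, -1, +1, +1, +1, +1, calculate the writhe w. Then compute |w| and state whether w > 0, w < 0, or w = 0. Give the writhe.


Step 1: Count positive crossings (+1).
Positive crossings: 6
Step 2: Count negative crossings (-1).
Negative crossings: 5
Step 3: Writhe = (positive) - (negative)
w = 6 - 5 = 1
Step 4: |w| = 1, and w is positive

1


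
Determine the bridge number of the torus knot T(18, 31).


The bridge number of T(p,q) is min(p,q).
min(18, 31) = 18

18


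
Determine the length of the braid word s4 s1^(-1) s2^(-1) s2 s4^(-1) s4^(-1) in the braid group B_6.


The word length counts the number of generators (including inverses).
Listing each generator: s4, s1^(-1), s2^(-1), s2, s4^(-1), s4^(-1)
There are 6 generators in this braid word.

6


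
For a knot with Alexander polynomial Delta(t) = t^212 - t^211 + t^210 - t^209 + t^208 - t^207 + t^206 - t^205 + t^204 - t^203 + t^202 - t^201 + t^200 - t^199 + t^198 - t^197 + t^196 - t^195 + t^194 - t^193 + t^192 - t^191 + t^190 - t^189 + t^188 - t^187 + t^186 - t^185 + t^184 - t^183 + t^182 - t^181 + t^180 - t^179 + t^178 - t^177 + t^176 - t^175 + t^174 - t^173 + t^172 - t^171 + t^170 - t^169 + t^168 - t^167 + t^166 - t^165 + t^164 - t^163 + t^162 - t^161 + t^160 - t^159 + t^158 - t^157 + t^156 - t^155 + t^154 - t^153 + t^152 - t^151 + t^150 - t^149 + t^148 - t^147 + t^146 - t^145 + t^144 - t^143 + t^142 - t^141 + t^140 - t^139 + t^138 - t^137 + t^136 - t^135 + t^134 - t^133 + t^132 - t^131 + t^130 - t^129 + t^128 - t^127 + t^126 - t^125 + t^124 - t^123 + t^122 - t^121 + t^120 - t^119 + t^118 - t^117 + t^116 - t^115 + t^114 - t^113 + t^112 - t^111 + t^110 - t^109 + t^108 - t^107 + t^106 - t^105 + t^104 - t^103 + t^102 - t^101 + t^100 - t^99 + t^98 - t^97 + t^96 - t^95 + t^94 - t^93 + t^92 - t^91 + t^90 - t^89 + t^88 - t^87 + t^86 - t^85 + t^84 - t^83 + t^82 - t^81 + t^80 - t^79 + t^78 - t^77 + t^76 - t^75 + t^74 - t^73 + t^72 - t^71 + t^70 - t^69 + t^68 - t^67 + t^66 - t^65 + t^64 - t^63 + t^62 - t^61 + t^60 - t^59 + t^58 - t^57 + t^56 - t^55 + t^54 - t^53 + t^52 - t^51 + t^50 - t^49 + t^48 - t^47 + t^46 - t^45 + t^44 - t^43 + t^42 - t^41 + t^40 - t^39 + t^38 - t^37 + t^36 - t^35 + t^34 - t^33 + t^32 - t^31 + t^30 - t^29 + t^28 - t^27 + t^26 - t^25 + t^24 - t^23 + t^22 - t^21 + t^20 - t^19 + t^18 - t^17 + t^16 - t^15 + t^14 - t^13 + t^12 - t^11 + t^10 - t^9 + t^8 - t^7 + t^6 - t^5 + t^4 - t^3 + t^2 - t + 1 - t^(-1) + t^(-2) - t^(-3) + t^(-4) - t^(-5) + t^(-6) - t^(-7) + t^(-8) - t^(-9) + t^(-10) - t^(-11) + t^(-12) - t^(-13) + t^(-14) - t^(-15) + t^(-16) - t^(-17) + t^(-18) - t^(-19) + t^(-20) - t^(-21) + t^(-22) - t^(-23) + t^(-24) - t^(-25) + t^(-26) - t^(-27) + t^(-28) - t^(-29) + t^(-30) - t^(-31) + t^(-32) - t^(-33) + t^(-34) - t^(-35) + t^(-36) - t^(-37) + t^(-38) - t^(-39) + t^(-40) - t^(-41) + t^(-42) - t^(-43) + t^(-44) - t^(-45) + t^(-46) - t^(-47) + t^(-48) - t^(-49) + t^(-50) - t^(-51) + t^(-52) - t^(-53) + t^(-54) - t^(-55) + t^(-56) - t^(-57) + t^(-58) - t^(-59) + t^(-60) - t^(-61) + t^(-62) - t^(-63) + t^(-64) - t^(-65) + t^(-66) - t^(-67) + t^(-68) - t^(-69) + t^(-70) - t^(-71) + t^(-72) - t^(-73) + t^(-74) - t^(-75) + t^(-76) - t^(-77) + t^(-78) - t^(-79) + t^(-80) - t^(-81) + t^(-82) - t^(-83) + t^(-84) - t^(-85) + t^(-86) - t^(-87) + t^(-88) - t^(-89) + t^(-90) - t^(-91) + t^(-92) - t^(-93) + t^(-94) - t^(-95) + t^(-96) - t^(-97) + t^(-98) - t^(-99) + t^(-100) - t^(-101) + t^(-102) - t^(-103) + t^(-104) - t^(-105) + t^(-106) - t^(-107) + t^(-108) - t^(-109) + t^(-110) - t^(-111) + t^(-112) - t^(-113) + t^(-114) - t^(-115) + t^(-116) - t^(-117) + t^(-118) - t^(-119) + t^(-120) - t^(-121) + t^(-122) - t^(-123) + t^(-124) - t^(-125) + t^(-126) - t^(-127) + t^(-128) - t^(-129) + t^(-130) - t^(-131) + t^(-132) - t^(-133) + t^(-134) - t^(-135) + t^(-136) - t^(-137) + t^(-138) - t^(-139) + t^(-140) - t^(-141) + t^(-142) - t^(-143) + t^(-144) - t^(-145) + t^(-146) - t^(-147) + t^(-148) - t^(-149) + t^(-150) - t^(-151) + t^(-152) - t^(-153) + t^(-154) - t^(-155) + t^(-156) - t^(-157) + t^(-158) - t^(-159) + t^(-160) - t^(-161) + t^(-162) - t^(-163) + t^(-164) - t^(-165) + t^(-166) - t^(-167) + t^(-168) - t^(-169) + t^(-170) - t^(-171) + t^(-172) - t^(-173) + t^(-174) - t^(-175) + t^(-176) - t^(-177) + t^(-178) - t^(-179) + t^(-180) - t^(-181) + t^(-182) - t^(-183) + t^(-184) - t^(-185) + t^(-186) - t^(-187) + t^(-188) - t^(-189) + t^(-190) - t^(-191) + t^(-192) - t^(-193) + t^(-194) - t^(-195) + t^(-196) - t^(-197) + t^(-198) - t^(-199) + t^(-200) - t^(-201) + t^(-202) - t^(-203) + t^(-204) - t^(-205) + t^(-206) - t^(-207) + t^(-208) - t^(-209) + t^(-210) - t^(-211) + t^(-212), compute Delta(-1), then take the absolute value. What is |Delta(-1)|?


Step 1: The polynomial has 425 terms with alternating signs, exponents from 212 down to -212.
Step 2: Substitute t = -1. The i-th term has coefficient (-1)^i and exponent (m-i),
  so its value is (-1)^i * (-1)^(m-i) = (-1)^m = 1 for every i.
Step 3: All 425 terms equal 1, so Delta(-1) = 425 * (1) = 425
Step 4: |Delta(-1)| = 425

425


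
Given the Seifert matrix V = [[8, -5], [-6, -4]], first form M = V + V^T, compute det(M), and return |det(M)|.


Step 1: Form V + V^T where V = [[8, -5], [-6, -4]]
  V^T = [[8, -6], [-5, -4]]
  V + V^T = [[16, -11], [-11, -8]]
Step 2: det(V + V^T) = 16*(-8) - (-11)*(-11)
  = -128 - 121 = -249
Step 3: Knot determinant = |det(V + V^T)| = |-249| = 249

249


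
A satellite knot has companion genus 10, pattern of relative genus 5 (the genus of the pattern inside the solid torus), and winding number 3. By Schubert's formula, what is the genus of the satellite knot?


Schubert: g(satellite) = g_rel(pattern) + |winding| * g(companion),
where g_rel(pattern) is the genus of the pattern relative to the solid torus.
= 5 + 3 * 10
= 5 + 30 = 35

35


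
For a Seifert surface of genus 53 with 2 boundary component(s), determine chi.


chi = 2 - 2g - b
= 2 - 2*53 - 2
= 2 - 106 - 2 = -106

-106


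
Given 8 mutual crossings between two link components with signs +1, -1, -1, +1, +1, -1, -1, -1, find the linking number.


Step 1: Count positive crossings: 3
Step 2: Count negative crossings: 5
Step 3: Sum of signs = 3 - 5 = -2
Step 4: Linking number = sum/2 = -2/2 = -1

-1


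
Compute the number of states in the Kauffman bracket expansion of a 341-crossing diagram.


Each crossing contributes 2 choices (A-smoothing or B-smoothing).
Total states = 2^341 = 4479489484355608421114884561136888556243290994469299069799978201927583742360321890761754986543214231552

4479489484355608421114884561136888556243290994469299069799978201927583742360321890761754986543214231552


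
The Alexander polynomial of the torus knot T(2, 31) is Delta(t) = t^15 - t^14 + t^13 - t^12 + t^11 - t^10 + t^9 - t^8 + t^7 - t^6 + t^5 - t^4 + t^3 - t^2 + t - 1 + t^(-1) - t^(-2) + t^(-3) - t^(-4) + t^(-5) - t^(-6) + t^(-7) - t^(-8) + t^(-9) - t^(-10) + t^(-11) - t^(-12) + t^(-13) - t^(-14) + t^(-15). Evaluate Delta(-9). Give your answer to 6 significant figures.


Substituting t = -9 into Delta(t) = t^15 - t^14 + t^13 - t^12 + t^11 - t^10 + t^9 - t^8 + t^7 - t^6 + t^5 - t^4 + t^3 - t^2 + t - 1 + t^(-1) - t^(-2) + t^(-3) - t^(-4) + t^(-5) - t^(-6) + t^(-7) - t^(-8) + t^(-9) - t^(-10) + t^(-11) - t^(-12) + t^(-13) - t^(-14) + t^(-15):
Term values: (-205891132094649) + (-22876792454961) + (-2541865828329) + (-282429536481) + (-31381059609) + (-3486784401) + (-387420489) + (-43046721) + (-4782969) + (-531441) + (-59049) + (-6561) + (-729) + (-81) + (-9) + (-1) + (-0.111111) + (-0.0123457) + (-0.00137174) + (-0.000152416) + (-1.69351e-05) + (-1.88168e-06) + (-2.09075e-07) + (-2.32306e-08) + (-2.58117e-09) + (-2.86797e-10) + (-3.18664e-11) + (-3.54071e-12) + (-3.93412e-13) + (-4.37124e-14) + (-4.85694e-15)
Sum = -2.316275236e+14
Rounded to 6 significant figures: -2.31628e+14

-2.31628e+14


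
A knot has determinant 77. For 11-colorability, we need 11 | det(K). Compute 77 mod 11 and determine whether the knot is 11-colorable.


Step 1: A knot is p-colorable if and only if p divides its determinant.
Step 2: Compute 77 mod 11.
77 = 7 * 11 + 0
Step 3: 77 mod 11 = 0
Step 4: The knot is 11-colorable: yes

0


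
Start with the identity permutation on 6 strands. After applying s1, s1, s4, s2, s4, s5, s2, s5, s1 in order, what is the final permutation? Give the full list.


Starting with identity [1, 2, 3, 4, 5, 6].
Apply generators in sequence:
  After s1: [2, 1, 3, 4, 5, 6]
  After s1: [1, 2, 3, 4, 5, 6]
  After s4: [1, 2, 3, 5, 4, 6]
  After s2: [1, 3, 2, 5, 4, 6]
  After s4: [1, 3, 2, 4, 5, 6]
  After s5: [1, 3, 2, 4, 6, 5]
  After s2: [1, 2, 3, 4, 6, 5]
  After s5: [1, 2, 3, 4, 5, 6]
  After s1: [2, 1, 3, 4, 5, 6]
Final permutation: [2, 1, 3, 4, 5, 6]

[2, 1, 3, 4, 5, 6]


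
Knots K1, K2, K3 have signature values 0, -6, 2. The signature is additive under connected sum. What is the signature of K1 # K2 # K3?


The signature is additive under connected sum.
signature(K1 # K2 # K3) = (0) + (-6) + (2)
= -4

-4


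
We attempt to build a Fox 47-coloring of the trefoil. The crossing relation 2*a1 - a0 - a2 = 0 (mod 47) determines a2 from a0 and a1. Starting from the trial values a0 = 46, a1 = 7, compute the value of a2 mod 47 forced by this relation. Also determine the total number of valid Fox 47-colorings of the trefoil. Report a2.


Step 1: Apply the given crossing relation 2*a1 - a0 - a2 = 0 (mod 47).
  a2 = 2*a1 - a0 mod 47
  a2 = 2*7 - 46 mod 47
  a2 = 14 - 46 mod 47
  a2 = -32 mod 47 = 15
Step 2: The trefoil has determinant 3.
  Number of Fox p-colorings (p prime) is p^2 if p = 3, else p.
  Since 47 does not divide 3, only trivial (constant) colorings exist.
  (So the trial a0 = 46, a1 = 7 with a0 != a1 does NOT extend to a valid coloring of the whole trefoil: the other two crossing relations require 3*(a1 - a0) = 0 (mod 47), which fails.)
  Total colorings = 47
Step 3: a2 = 15, total Fox 47-colorings = 47

15


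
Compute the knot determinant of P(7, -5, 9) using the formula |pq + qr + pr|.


Step 1: Compute pq + qr + pr.
pq = 7*(-5) = -35
qr = (-5)*9 = -45
pr = 7*9 = 63
pq + qr + pr = -35 + (-45) + 63 = -17
Step 2: Take absolute value.
det(P(7,-5,9)) = |-17| = 17

17


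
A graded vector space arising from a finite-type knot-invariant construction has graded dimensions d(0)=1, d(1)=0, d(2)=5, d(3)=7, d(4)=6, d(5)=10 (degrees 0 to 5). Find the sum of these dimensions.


Total dimension = d(0) + d(1) + ... + d(5)
= 1 + 0 + 5 + 7 + 6 + 10
= 29

29


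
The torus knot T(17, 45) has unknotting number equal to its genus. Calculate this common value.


For a torus knot T(p,q), both the unknotting number and genus equal (p-1)(q-1)/2.
= (17-1)(45-1)/2
= 16*44/2
= 704/2 = 352

352


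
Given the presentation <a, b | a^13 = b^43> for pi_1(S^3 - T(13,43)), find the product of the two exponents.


The relation is a^13 = b^43.
Product of exponents = 13 * 43
= 559

559


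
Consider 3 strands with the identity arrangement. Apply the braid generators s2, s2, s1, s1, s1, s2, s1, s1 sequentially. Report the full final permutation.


Starting with identity [1, 2, 3].
Apply generators in sequence:
  After s2: [1, 3, 2]
  After s2: [1, 2, 3]
  After s1: [2, 1, 3]
  After s1: [1, 2, 3]
  After s1: [2, 1, 3]
  After s2: [2, 3, 1]
  After s1: [3, 2, 1]
  After s1: [2, 3, 1]
Final permutation: [2, 3, 1]

[2, 3, 1]


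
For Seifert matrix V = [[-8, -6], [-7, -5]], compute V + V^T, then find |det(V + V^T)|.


Step 1: Form V + V^T where V = [[-8, -6], [-7, -5]]
  V^T = [[-8, -7], [-6, -5]]
  V + V^T = [[-16, -13], [-13, -10]]
Step 2: det(V + V^T) = (-16)*(-10) - (-13)*(-13)
  = 160 - 169 = -9
Step 3: Knot determinant = |det(V + V^T)| = |-9| = 9

9


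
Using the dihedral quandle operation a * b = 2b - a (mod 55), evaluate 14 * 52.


14 * 52 = 2*52 - 14 mod 55
= 104 - 14 mod 55
= 90 mod 55 = 35

35


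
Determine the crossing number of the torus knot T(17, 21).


For a torus knot T(p, q) with gcd(p,q)=1,
the crossing number is min(p*(q-1), q*(p-1)).
p*(q-1) = 17*20 = 340
q*(p-1) = 21*16 = 336
min(340, 336) = 336

336


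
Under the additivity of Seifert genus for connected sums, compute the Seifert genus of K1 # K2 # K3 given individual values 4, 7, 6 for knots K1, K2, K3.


The Seifert genus is additive under connected sum.
Seifert genus(K1 # K2 # K3) = (4) + (7) + (6)
= 17

17


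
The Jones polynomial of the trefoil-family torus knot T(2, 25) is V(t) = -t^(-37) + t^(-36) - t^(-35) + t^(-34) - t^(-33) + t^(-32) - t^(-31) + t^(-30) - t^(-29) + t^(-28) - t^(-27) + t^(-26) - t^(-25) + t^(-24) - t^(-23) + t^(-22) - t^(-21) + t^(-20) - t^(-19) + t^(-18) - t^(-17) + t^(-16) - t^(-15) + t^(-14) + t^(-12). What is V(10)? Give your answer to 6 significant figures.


Substituting t = 10 into V(t) = -t^(-37) + t^(-36) - t^(-35) + t^(-34) - t^(-33) + t^(-32) - t^(-31) + t^(-30) - t^(-29) + t^(-28) - t^(-27) + t^(-26) - t^(-25) + t^(-24) - t^(-23) + t^(-22) - t^(-21) + t^(-20) - t^(-19) + t^(-18) - t^(-17) + t^(-16) - t^(-15) + t^(-14) + t^(-12):
  (-)t^(-37) = -1e-37
  (+)t^(-36) = 1e-36
  (-)t^(-35) = -1e-35
  (+)t^(-34) = 1e-34
  (-)t^(-33) = -1e-33
  (+)t^(-32) = 1e-32
  (-)t^(-31) = -1e-31
  (+)t^(-30) = 1e-30
  (-)t^(-29) = -1e-29
  (+)t^(-28) = 1e-28
  (-)t^(-27) = -1e-27
  (+)t^(-26) = 1e-26
  (-)t^(-25) = -1e-25
  (+)t^(-24) = 1e-24
  (-)t^(-23) = -1e-23
  (+)t^(-22) = 1e-22
  (-)t^(-21) = -1e-21
  (+)t^(-20) = 1e-20
  (-)t^(-19) = -1e-19
  (+)t^(-18) = 1e-18
  (-)t^(-17) = -1e-17
  (+)t^(-16) = 1e-16
  (-)t^(-15) = -1e-15
  (+)t^(-14) = 1e-14
  (+)t^(-12) = 1e-12
Sum = (-1e-37) + (1e-36) + (-1e-35) + (1e-34) + (-1e-33) + (1e-32) + (-1e-31) + (1e-30) + (-1e-29) + (1e-28) + (-1e-27) + (1e-26) + (-1e-25) + (1e-24) + (-1e-23) + (1e-22) + (-1e-21) + (1e-20) + (-1e-19) + (1e-18) + (-1e-17) + (1e-16) + (-1e-15) + (1e-14) + (1e-12)
= 1.009090909e-12
Rounded to 6 significant figures: 1.00909e-12

1.00909e-12


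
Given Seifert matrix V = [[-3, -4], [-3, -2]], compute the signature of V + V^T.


Step 1: V + V^T = [[-6, -7], [-7, -4]]
Step 2: trace = -10, det = -25
Step 3: Discriminant = (-10)^2 - 4*(-25) = 200
Step 4: Eigenvalues: 2.07107, -12.0711
Step 5: Signature = (# positive eigenvalues) - (# negative eigenvalues) = 0

0


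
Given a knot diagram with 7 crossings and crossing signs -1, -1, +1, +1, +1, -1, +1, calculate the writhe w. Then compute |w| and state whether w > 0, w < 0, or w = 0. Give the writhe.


Step 1: Count positive crossings (+1).
Positive crossings: 4
Step 2: Count negative crossings (-1).
Negative crossings: 3
Step 3: Writhe = (positive) - (negative)
w = 4 - 3 = 1
Step 4: |w| = 1, and w is positive

1


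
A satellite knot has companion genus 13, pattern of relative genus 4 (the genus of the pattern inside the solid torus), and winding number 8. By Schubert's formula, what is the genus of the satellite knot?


Schubert: g(satellite) = g_rel(pattern) + |winding| * g(companion),
where g_rel(pattern) is the genus of the pattern relative to the solid torus.
= 4 + 8 * 13
= 4 + 104 = 108

108


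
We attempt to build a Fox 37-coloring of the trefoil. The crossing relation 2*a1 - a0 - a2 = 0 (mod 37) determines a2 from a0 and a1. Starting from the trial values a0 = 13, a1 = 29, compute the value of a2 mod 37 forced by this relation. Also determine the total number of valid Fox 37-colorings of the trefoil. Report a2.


Step 1: Apply the given crossing relation 2*a1 - a0 - a2 = 0 (mod 37).
  a2 = 2*a1 - a0 mod 37
  a2 = 2*29 - 13 mod 37
  a2 = 58 - 13 mod 37
  a2 = 45 mod 37 = 8
Step 2: The trefoil has determinant 3.
  Number of Fox p-colorings (p prime) is p^2 if p = 3, else p.
  Since 37 does not divide 3, only trivial (constant) colorings exist.
  (So the trial a0 = 13, a1 = 29 with a0 != a1 does NOT extend to a valid coloring of the whole trefoil: the other two crossing relations require 3*(a1 - a0) = 0 (mod 37), which fails.)
  Total colorings = 37
Step 3: a2 = 8, total Fox 37-colorings = 37

8


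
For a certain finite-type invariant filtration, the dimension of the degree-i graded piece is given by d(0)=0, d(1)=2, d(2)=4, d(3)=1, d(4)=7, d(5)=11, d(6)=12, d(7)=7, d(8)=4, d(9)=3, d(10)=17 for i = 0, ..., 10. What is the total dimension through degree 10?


Total dimension = d(0) + d(1) + ... + d(10)
= 0 + 2 + 4 + 1 + 7 + 11 + 12 + 7 + 4 + 3 + 17
= 68

68


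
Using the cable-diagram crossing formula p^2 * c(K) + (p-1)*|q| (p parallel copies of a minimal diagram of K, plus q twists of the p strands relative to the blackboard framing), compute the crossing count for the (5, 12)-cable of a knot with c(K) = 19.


Step 1: Each of the c(K) crossings of the companion diagram becomes p*p = p^2 crossings among the p parallel strands, and each of the |q| twists s_1 s_2 ... s_(p-1) adds (p-1) crossings.
  Crossings = p^2 * c(K) + (p-1)*|q|
Step 2: = 5^2 * 19 + (5-1)*12
Step 3: = 25*19 + 4*12
Step 4: = 475 + 48 = 523

523


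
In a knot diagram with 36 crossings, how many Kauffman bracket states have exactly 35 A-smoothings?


We choose which 35 of 36 crossings get A-smoothings.
C(36, 35) = 36! / (35! * 1!)
= 36

36


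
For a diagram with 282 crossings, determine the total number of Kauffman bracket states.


Each crossing contributes 2 choices (A-smoothing or B-smoothing).
Total states = 2^282 = 7770675568902916283677847627294075626569627356208558085007249638955617140820833992704

7770675568902916283677847627294075626569627356208558085007249638955617140820833992704


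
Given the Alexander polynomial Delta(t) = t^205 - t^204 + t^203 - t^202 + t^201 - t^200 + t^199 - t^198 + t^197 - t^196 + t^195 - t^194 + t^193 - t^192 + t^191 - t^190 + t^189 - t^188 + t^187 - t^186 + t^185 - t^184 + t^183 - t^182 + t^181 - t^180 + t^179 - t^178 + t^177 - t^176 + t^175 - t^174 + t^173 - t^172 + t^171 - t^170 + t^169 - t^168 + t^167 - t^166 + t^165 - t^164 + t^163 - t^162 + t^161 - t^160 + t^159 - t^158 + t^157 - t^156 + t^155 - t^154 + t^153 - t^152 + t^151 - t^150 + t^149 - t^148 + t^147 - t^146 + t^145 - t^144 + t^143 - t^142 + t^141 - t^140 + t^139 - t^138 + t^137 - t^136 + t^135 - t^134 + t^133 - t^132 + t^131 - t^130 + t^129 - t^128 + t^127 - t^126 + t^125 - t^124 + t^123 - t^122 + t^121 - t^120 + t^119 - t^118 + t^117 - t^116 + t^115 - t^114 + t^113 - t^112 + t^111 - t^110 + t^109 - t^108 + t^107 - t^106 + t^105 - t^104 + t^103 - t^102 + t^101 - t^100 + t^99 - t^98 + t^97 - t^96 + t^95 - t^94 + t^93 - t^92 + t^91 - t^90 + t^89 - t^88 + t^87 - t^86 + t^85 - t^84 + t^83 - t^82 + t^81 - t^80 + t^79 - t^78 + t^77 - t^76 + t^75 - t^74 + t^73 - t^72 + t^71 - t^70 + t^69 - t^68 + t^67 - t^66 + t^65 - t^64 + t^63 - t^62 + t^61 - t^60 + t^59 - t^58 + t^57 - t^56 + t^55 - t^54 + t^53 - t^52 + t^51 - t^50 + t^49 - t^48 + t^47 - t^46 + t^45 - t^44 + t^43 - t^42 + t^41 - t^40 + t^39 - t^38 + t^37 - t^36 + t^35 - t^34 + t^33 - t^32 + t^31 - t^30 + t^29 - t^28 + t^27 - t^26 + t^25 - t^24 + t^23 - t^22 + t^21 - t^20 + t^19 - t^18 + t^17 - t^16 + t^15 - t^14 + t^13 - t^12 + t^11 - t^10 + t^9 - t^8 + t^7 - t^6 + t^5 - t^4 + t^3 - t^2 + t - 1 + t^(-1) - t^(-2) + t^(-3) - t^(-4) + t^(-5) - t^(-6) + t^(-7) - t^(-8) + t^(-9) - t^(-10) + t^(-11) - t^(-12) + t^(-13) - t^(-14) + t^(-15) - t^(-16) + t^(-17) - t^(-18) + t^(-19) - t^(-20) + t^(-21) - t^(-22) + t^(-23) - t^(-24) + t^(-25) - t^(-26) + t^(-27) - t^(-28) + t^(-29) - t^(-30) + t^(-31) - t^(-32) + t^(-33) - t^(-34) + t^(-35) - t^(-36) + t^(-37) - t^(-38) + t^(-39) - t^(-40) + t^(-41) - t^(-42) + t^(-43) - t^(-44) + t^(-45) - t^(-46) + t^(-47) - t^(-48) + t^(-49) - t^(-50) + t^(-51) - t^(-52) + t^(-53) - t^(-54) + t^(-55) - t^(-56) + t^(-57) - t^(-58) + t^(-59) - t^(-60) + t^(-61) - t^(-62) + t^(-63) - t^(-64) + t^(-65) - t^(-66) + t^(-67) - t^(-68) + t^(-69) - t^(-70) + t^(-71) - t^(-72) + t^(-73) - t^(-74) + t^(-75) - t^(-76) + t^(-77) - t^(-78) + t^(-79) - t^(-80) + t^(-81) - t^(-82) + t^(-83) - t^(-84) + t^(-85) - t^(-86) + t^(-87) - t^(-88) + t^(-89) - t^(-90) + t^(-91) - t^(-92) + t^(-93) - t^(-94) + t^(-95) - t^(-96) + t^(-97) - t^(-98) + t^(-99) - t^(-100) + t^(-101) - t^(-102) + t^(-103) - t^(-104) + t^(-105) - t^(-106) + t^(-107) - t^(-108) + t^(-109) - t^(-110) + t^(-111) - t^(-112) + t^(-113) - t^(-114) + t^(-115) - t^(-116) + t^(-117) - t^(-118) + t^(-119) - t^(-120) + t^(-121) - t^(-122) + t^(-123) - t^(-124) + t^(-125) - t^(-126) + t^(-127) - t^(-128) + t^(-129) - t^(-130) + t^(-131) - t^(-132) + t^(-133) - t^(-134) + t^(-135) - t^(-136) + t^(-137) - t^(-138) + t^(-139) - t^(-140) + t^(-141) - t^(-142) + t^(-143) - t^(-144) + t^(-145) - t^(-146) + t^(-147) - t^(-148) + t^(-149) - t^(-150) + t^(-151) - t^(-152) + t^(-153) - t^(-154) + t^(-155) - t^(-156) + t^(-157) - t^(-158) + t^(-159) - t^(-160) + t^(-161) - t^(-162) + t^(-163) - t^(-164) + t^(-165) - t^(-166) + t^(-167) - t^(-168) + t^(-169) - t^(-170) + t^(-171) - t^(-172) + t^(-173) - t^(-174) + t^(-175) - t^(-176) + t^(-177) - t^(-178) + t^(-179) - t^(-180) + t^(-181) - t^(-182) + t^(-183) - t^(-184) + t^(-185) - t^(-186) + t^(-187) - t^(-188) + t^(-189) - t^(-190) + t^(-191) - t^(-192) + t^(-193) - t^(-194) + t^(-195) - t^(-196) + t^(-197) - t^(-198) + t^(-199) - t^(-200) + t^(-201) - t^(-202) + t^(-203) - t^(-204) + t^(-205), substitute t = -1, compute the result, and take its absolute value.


Step 1: The polynomial has 411 terms with alternating signs, exponents from 205 down to -205.
Step 2: Substitute t = -1. The i-th term has coefficient (-1)^i and exponent (m-i),
  so its value is (-1)^i * (-1)^(m-i) = (-1)^m = -1 for every i.
Step 3: All 411 terms equal -1, so Delta(-1) = 411 * (-1) = -411
Step 4: |Delta(-1)| = 411

411


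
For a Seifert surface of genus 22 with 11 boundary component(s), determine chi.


chi = 2 - 2g - b
= 2 - 2*22 - 11
= 2 - 44 - 11 = -53

-53


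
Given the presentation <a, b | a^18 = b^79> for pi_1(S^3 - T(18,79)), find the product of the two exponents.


The relation is a^18 = b^79.
Product of exponents = 18 * 79
= 1422

1422


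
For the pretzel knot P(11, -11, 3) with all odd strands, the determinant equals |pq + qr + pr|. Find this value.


Step 1: Compute pq + qr + pr.
pq = 11*(-11) = -121
qr = (-11)*3 = -33
pr = 11*3 = 33
pq + qr + pr = -121 + (-33) + 33 = -121
Step 2: Take absolute value.
det(P(11,-11,3)) = |-121| = 121

121


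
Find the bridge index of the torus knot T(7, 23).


The bridge number of T(p,q) is min(p,q).
min(7, 23) = 7

7


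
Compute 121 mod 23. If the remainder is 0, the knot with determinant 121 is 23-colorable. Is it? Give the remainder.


Step 1: A knot is p-colorable if and only if p divides its determinant.
Step 2: Compute 121 mod 23.
121 = 5 * 23 + 6
Step 3: 121 mod 23 = 6
Step 4: The knot is 23-colorable: no

6


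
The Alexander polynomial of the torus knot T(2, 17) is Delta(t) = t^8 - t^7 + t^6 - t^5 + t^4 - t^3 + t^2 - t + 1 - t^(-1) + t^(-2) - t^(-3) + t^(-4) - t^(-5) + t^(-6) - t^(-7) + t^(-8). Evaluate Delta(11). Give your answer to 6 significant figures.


Substituting t = 11 into Delta(t) = t^8 - t^7 + t^6 - t^5 + t^4 - t^3 + t^2 - t + 1 - t^(-1) + t^(-2) - t^(-3) + t^(-4) - t^(-5) + t^(-6) - t^(-7) + t^(-8):
Term values: (214358881) + (-19487171) + (1771561) + (-161051) + (14641) + (-1331) + (121) + (-11) + (1) + (-0.0909091) + (0.00826446) + (-0.000751315) + (6.83013e-05) + (-6.20921e-06) + (5.64474e-07) + (-5.13158e-08) + (4.66507e-09)
Sum = 196495640.9
Rounded to 6 significant figures: 1.96496e+08

1.96496e+08


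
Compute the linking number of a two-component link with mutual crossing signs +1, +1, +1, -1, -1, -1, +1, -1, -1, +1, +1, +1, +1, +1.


Step 1: Count positive crossings: 9
Step 2: Count negative crossings: 5
Step 3: Sum of signs = 9 - 5 = 4
Step 4: Linking number = sum/2 = 4/2 = 2

2


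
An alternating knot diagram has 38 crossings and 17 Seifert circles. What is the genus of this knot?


For alternating knots, g = (c - s + 1)/2.
= (38 - 17 + 1)/2
= 22/2 = 11

11


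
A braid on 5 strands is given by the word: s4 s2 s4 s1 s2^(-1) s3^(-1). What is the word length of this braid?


The word length counts the number of generators (including inverses).
Listing each generator: s4, s2, s4, s1, s2^(-1), s3^(-1)
There are 6 generators in this braid word.

6


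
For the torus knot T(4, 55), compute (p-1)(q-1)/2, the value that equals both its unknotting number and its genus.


For a torus knot T(p,q), both the unknotting number and genus equal (p-1)(q-1)/2.
= (4-1)(55-1)/2
= 3*54/2
= 162/2 = 81

81
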